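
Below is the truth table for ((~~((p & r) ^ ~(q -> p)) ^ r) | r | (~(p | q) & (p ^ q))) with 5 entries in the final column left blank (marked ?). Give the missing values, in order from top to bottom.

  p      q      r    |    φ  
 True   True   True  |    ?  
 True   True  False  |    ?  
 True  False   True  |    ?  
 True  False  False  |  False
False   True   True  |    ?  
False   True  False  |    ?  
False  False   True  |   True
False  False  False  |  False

True, False, True, True, True

Row p=True, q=True, r=True: (~~((p & r) ^ ~(q -> p)) ^ r) = False, (~(p | q) & (p ^ q)) = False, so the formula = True.
Row p=True, q=True, r=False: (~~((p & r) ^ ~(q -> p)) ^ r) = False, (~(p | q) & (p ^ q)) = False, so the formula = False.
Row p=True, q=False, r=True: (~~((p & r) ^ ~(q -> p)) ^ r) = False, (~(p | q) & (p ^ q)) = False, so the formula = True.
Row p=False, q=True, r=True: (~~((p & r) ^ ~(q -> p)) ^ r) = False, (~(p | q) & (p ^ q)) = False, so the formula = True.
Row p=False, q=True, r=False: (~~((p & r) ^ ~(q -> p)) ^ r) = True, (~(p | q) & (p ^ q)) = False, so the formula = True.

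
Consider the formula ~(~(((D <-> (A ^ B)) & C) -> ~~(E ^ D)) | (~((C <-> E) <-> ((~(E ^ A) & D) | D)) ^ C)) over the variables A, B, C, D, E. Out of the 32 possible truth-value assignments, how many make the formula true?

  A   |   B   |   C   |   D   |   E   ||   φ  
False | False | False | False | False || False
False | False | False | False |  True ||  True
False | False | False |  True | False ||  True
False | False | False |  True |  True || False
False | False |  True | False | False || False
False | False |  True | False |  True ||  True
False | False |  True |  True | False ||  True
False | False |  True |  True |  True || False
False |  True | False | False | False || False
False |  True | False | False |  True ||  True
False |  True | False |  True | False ||  True
False |  True | False |  True |  True || False
False |  True |  True | False | False || False
False |  True |  True | False |  True ||  True
False |  True |  True |  True | False ||  True
False |  True |  True |  True |  True || False
 True | False | False | False | False || False
 True | False | False | False |  True ||  True
 True | False | False |  True | False ||  True
 True | False | False |  True |  True || False
 True | False |  True | False | False || False
 True | False |  True | False |  True ||  True
 True | False |  True |  True | False ||  True
 True | False |  True |  True |  True || False
 True |  True | False | False | False || False
 True |  True | False | False |  True ||  True
 True |  True | False |  True | False ||  True
 True |  True | False |  True |  True || False
 True |  True |  True | False | False || False
 True |  True |  True | False |  True ||  True
 True |  True |  True |  True | False ||  True
 True |  True |  True |  True |  True || False
The formula is true on 16 of the 32 rows.

16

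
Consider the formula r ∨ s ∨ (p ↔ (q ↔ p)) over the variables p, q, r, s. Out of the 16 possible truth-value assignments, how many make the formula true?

p | q | r | s || (r ∨ s ∨ (p ↔ (q ↔ p)))
0 | 0 | 0 | 0 ||            0           
0 | 0 | 0 | 1 ||            1           
0 | 0 | 1 | 0 ||            1           
0 | 0 | 1 | 1 ||            1           
0 | 1 | 0 | 0 ||            1           
0 | 1 | 0 | 1 ||            1           
0 | 1 | 1 | 0 ||            1           
0 | 1 | 1 | 1 ||            1           
1 | 0 | 0 | 0 ||            0           
1 | 0 | 0 | 1 ||            1           
1 | 0 | 1 | 0 ||            1           
1 | 0 | 1 | 1 ||            1           
1 | 1 | 0 | 0 ||            1           
1 | 1 | 0 | 1 ||            1           
1 | 1 | 1 | 0 ||            1           
1 | 1 | 1 | 1 ||            1           
The formula is true on 14 of the 16 rows.

14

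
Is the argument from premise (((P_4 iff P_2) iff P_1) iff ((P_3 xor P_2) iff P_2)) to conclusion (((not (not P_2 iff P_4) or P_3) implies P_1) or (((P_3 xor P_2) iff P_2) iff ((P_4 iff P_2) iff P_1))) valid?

yes

P_1  P_2  P_3  P_4  |  φ  ψ
 1    1    1    1   |  0  1
 1    1    1    0   |  1  1
 1    1    0    1   |  1  1
 1    1    0    0   |  0  1
 1    0    1    1   |  1  1
 1    0    1    0   |  0  1
 1    0    0    1   |  0  1
 1    0    0    0   |  1  1
 0    1    1    1   |  1  1
 0    1    1    0   |  0  0
 0    1    0    1   |  0  0
 0    1    0    0   |  1  1
 0    0    1    1   |  0  0
 0    0    1    0   |  1  1
 0    0    0    1   |  1  1
 0    0    0    0   |  0  0
In every row where φ is true, ψ is also true, so φ ⊨ ψ.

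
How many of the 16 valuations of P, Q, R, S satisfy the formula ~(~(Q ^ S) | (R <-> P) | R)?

P  Q  R  S     ~(~(Q ^ S) | (R <-> P) | R)
T  T  T  T                  F             
T  T  T  F                  F             
T  T  F  T                  F             
T  T  F  F                  T             
T  F  T  T                  F             
T  F  T  F                  F             
T  F  F  T                  T             
T  F  F  F                  F             
F  T  T  T                  F             
F  T  T  F                  F             
F  T  F  T                  F             
F  T  F  F                  F             
F  F  T  T                  F             
F  F  T  F                  F             
F  F  F  T                  F             
F  F  F  F                  F             
The formula is true on 2 of the 16 rows.

2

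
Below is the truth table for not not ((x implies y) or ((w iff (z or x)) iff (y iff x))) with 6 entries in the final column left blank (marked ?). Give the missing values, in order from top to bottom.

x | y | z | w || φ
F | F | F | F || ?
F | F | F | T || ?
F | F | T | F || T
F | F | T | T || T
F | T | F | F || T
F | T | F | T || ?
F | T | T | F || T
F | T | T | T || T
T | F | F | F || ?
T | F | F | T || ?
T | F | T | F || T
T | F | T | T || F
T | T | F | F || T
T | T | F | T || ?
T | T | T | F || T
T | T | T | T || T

T, T, T, T, F, T

Row x=F, y=F, z=F, w=F: ((x implies y) or ((w iff (z or x)) iff (y iff x))) = T, not ((x implies y) or ((w iff (z or x)) iff (y iff x))) = F, so the formula = T.
Row x=F, y=F, z=F, w=T: ((x implies y) or ((w iff (z or x)) iff (y iff x))) = T, not ((x implies y) or ((w iff (z or x)) iff (y iff x))) = F, so the formula = T.
Row x=F, y=T, z=F, w=T: ((x implies y) or ((w iff (z or x)) iff (y iff x))) = T, not ((x implies y) or ((w iff (z or x)) iff (y iff x))) = F, so the formula = T.
Row x=T, y=F, z=F, w=F: ((x implies y) or ((w iff (z or x)) iff (y iff x))) = T, not ((x implies y) or ((w iff (z or x)) iff (y iff x))) = F, so the formula = T.
Row x=T, y=F, z=F, w=T: ((x implies y) or ((w iff (z or x)) iff (y iff x))) = F, not ((x implies y) or ((w iff (z or x)) iff (y iff x))) = T, so the formula = F.
Row x=T, y=T, z=F, w=T: ((x implies y) or ((w iff (z or x)) iff (y iff x))) = T, not ((x implies y) or ((w iff (z or x)) iff (y iff x))) = F, so the formula = T.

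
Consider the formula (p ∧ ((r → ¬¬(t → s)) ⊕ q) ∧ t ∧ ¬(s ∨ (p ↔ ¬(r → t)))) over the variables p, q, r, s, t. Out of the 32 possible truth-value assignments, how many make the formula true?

2

p | q | r | s | t | φ
- | - | - | - | - | -
1 | 1 | 1 | 1 | 1 | 0
1 | 1 | 1 | 1 | 0 | 0
1 | 1 | 1 | 0 | 1 | 1
1 | 1 | 1 | 0 | 0 | 0
1 | 1 | 0 | 1 | 1 | 0
1 | 1 | 0 | 1 | 0 | 0
1 | 1 | 0 | 0 | 1 | 0
1 | 1 | 0 | 0 | 0 | 0
1 | 0 | 1 | 1 | 1 | 0
1 | 0 | 1 | 1 | 0 | 0
1 | 0 | 1 | 0 | 1 | 0
1 | 0 | 1 | 0 | 0 | 0
1 | 0 | 0 | 1 | 1 | 0
1 | 0 | 0 | 1 | 0 | 0
1 | 0 | 0 | 0 | 1 | 1
1 | 0 | 0 | 0 | 0 | 0
0 | 1 | 1 | 1 | 1 | 0
0 | 1 | 1 | 1 | 0 | 0
0 | 1 | 1 | 0 | 1 | 0
0 | 1 | 1 | 0 | 0 | 0
0 | 1 | 0 | 1 | 1 | 0
0 | 1 | 0 | 1 | 0 | 0
0 | 1 | 0 | 0 | 1 | 0
0 | 1 | 0 | 0 | 0 | 0
0 | 0 | 1 | 1 | 1 | 0
0 | 0 | 1 | 1 | 0 | 0
0 | 0 | 1 | 0 | 1 | 0
0 | 0 | 1 | 0 | 0 | 0
0 | 0 | 0 | 1 | 1 | 0
0 | 0 | 0 | 1 | 0 | 0
0 | 0 | 0 | 0 | 1 | 0
0 | 0 | 0 | 0 | 0 | 0
The formula is true on 2 of the 32 rows.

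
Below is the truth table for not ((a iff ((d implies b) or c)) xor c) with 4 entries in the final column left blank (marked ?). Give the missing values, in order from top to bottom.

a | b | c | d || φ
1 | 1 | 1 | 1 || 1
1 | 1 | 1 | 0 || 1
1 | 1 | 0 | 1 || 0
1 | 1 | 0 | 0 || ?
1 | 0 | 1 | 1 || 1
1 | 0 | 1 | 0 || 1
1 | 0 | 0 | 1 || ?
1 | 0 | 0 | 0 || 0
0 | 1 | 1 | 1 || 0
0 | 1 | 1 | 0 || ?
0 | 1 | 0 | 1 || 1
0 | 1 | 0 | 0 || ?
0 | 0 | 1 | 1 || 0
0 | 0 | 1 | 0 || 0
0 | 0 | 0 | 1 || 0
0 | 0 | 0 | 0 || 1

Row a=1, b=1, c=0, d=0: (a iff ((d implies b) or c)) = 1, ((a iff ((d implies b) or c)) xor c) = 1, so the formula = 0.
Row a=1, b=0, c=0, d=1: (a iff ((d implies b) or c)) = 0, ((a iff ((d implies b) or c)) xor c) = 0, so the formula = 1.
Row a=0, b=1, c=1, d=0: (a iff ((d implies b) or c)) = 0, ((a iff ((d implies b) or c)) xor c) = 1, so the formula = 0.
Row a=0, b=1, c=0, d=0: (a iff ((d implies b) or c)) = 0, ((a iff ((d implies b) or c)) xor c) = 0, so the formula = 1.

0, 1, 0, 1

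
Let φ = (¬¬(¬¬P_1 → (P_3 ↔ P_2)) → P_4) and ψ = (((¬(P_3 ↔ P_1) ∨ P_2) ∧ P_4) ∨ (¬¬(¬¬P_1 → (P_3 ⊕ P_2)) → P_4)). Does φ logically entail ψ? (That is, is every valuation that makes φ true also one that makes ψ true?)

P_1 | P_2 | P_3 | P_4 | φ | ψ
--- | --- | --- | --- | - | -
 T  |  T  |  T  |  T  | T | T
 T  |  T  |  T  |  F  | F | T
 T  |  T  |  F  |  T  | T | T
 T  |  T  |  F  |  F  | T | F
 T  |  F  |  T  |  T  | T | T
 T  |  F  |  T  |  F  | T | F
 T  |  F  |  F  |  T  | T | T
 T  |  F  |  F  |  F  | F | T
 F  |  T  |  T  |  T  | T | T
 F  |  T  |  T  |  F  | F | F
 F  |  T  |  F  |  T  | T | T
 F  |  T  |  F  |  F  | F | F
 F  |  F  |  T  |  T  | T | T
 F  |  F  |  T  |  F  | F | F
 F  |  F  |  F  |  T  | T | T
 F  |  F  |  F  |  F  | F | F
At P_1=T, P_2=T, P_3=F, P_4=F we have φ true but ψ false, so φ does not entail ψ.

no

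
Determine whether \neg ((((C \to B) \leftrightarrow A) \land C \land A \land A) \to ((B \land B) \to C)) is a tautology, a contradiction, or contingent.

A  B  C  |  (C \to B)  (B \land B)  ((B \land B) \to C)  φ
1  1  1  |      1           1                1           0
1  1  0  |      1           1                0           0
1  0  1  |      0           0                1           0
1  0  0  |      1           0                1           0
0  1  1  |      1           1                1           0
0  1  0  |      1           1                0           0
0  0  1  |      0           0                1           0
0  0  0  |      1           0                1           0
Every row is 0, so the formula is a contradiction.

contradiction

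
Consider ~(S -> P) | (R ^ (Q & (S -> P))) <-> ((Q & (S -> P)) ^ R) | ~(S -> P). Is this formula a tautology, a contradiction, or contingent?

tautology

P | Q | R | S || φ
0 | 0 | 0 | 0 || 1
0 | 0 | 0 | 1 || 1
0 | 0 | 1 | 0 || 1
0 | 0 | 1 | 1 || 1
0 | 1 | 0 | 0 || 1
0 | 1 | 0 | 1 || 1
0 | 1 | 1 | 0 || 1
0 | 1 | 1 | 1 || 1
1 | 0 | 0 | 0 || 1
1 | 0 | 0 | 1 || 1
1 | 0 | 1 | 0 || 1
1 | 0 | 1 | 1 || 1
1 | 1 | 0 | 0 || 1
1 | 1 | 0 | 1 || 1
1 | 1 | 1 | 0 || 1
1 | 1 | 1 | 1 || 1
Every row is 1, so the formula is a tautology.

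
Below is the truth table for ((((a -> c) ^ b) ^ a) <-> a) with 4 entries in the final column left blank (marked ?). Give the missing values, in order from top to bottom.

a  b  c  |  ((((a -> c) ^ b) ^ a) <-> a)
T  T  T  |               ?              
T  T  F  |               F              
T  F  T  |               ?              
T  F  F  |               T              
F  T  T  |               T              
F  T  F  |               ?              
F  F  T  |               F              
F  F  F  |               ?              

T, F, T, F

Row a=T, b=T, c=T: (((a -> c) ^ b) ^ a) = T, so ((((a -> c) ^ b) ^ a) <-> a) = T.
Row a=T, b=F, c=T: (((a -> c) ^ b) ^ a) = F, so ((((a -> c) ^ b) ^ a) <-> a) = F.
Row a=F, b=T, c=F: (((a -> c) ^ b) ^ a) = F, so ((((a -> c) ^ b) ^ a) <-> a) = T.
Row a=F, b=F, c=F: (((a -> c) ^ b) ^ a) = T, so ((((a -> c) ^ b) ^ a) <-> a) = F.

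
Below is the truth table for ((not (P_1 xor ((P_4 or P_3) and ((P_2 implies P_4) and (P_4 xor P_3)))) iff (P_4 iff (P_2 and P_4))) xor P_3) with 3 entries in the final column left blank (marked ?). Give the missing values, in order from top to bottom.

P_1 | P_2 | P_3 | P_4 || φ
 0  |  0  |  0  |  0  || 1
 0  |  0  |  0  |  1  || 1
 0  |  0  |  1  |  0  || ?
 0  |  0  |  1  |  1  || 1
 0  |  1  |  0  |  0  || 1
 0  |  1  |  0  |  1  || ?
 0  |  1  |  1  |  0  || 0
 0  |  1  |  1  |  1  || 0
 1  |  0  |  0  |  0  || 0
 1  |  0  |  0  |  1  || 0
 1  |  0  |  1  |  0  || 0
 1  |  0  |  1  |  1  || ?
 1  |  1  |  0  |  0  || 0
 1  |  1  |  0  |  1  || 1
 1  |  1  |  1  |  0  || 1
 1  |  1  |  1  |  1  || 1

1, 0, 0

Row P_1=0, P_2=0, P_3=1, P_4=0: (not (P_1 xor ((P_4 or P_3) and ((P_2 implies P_4) and (P_4 xor P_3)))) iff (P_4 iff (P_2 and P_4))) = 0, so the formula = 1.
Row P_1=0, P_2=1, P_3=0, P_4=1: (not (P_1 xor ((P_4 or P_3) and ((P_2 implies P_4) and (P_4 xor P_3)))) iff (P_4 iff (P_2 and P_4))) = 0, so the formula = 0.
Row P_1=1, P_2=0, P_3=1, P_4=1: (not (P_1 xor ((P_4 or P_3) and ((P_2 implies P_4) and (P_4 xor P_3)))) iff (P_4 iff (P_2 and P_4))) = 1, so the formula = 0.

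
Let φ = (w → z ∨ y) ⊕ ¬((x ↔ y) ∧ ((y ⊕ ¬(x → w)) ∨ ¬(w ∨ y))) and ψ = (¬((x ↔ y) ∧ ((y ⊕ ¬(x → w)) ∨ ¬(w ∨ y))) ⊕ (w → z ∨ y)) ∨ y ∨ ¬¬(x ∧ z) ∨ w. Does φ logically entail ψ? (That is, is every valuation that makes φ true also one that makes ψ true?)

x | y | z | w || φ | ψ
T | T | T | T || T | T
T | T | T | F || F | T
T | T | F | T || T | T
T | T | F | F || F | T
T | F | T | T || F | T
T | F | T | F || F | T
T | F | F | T || T | T
T | F | F | F || F | F
F | T | T | T || F | T
F | T | T | F || F | T
F | T | F | T || F | T
F | T | F | F || F | T
F | F | T | T || F | T
F | F | T | F || T | T
F | F | F | T || T | T
F | F | F | F || T | T
In every row where φ is true, ψ is also true, so φ ⊨ ψ.

yes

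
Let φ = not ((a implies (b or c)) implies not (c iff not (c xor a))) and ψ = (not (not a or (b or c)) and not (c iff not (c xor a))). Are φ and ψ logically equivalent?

a  b  c  |  φ  ψ
T  T  T  |  T  F
T  T  F  |  T  F
T  F  T  |  T  F
T  F  F  |  F  F
F  T  T  |  F  F
F  T  F  |  F  F
F  F  T  |  F  F
F  F  F  |  F  F
The columns differ at a=T, b=T, c=T (φ=T, ψ=F), so they are not equivalent.

not equivalent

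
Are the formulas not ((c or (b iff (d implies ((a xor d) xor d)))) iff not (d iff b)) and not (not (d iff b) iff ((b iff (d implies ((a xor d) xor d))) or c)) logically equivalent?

equivalent

a | b | c | d | φ | ψ
- | - | - | - | - | -
F | F | F | F | F | F
F | F | F | T | F | F
F | F | T | F | T | T
F | F | T | T | F | F
F | T | F | F | F | F
F | T | F | T | F | F
F | T | T | F | F | F
F | T | T | T | T | T
T | F | F | F | F | F
T | F | F | T | T | T
T | F | T | F | T | T
T | F | T | T | F | F
T | T | F | F | F | F
T | T | F | T | T | T
T | T | T | F | F | F
T | T | T | T | T | T
The columns for φ and ψ agree on every row, so they are logically equivalent.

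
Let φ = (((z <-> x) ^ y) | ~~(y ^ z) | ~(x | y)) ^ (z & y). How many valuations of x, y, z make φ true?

6

x  y  z     (z <-> x)  ((z <-> x) ^ y)  (y ^ z)  ~(y ^ z)  ~~(y ^ z)  (x | y)  ~(x | y)  (z & y)  φ
0  0  0         1             1            0        1          0         0        1         0     1
0  0  1         0             0            1        0          1         0        1         0     1
0  1  0         1             0            1        0          1         1        0         0     1
0  1  1         0             1            0        1          0         1        0         1     0
1  0  0         0             0            0        1          0         1        0         0     0
1  0  1         1             1            1        0          1         1        0         0     1
1  1  0         0             1            1        0          1         1        0         0     1
1  1  1         1             0            0        1          0         1        0         1     1
The formula is true on 6 of the 8 rows.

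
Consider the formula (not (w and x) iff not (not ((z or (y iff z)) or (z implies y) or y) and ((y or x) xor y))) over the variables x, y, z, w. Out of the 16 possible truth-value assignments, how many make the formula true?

12

x  y  z  w  |  (w and x)  not (w and x)  (y iff z)  (z or (y iff z))  (z implies y)  (y or x)  ((y or x) xor y)  φ
F  F  F  F  |      F            T            T             T                T           F             F          T
F  F  F  T  |      F            T            T             T                T           F             F          T
F  F  T  F  |      F            T            F             T                F           F             F          T
F  F  T  T  |      F            T            F             T                F           F             F          T
F  T  F  F  |      F            T            F             F                T           T             F          T
F  T  F  T  |      F            T            F             F                T           T             F          T
F  T  T  F  |      F            T            T             T                T           T             F          T
F  T  T  T  |      F            T            T             T                T           T             F          T
T  F  F  F  |      F            T            T             T                T           T             T          T
T  F  F  T  |      T            F            T             T                T           T             T          F
T  F  T  F  |      F            T            F             T                F           T             T          T
T  F  T  T  |      T            F            F             T                F           T             T          F
T  T  F  F  |      F            T            F             F                T           T             F          T
T  T  F  T  |      T            F            F             F                T           T             F          F
T  T  T  F  |      F            T            T             T                T           T             F          T
T  T  T  T  |      T            F            T             T                T           T             F          F
The formula is true on 12 of the 16 rows.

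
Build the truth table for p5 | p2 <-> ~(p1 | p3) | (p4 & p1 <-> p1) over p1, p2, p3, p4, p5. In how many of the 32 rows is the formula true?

p1 | p2 | p3 | p4 | p5 | φ
-- | -- | -- | -- | -- | -
1  | 1  | 1  | 1  | 1  | 1
1  | 1  | 1  | 1  | 0  | 1
1  | 1  | 1  | 0  | 1  | 0
1  | 1  | 1  | 0  | 0  | 0
1  | 1  | 0  | 1  | 1  | 1
1  | 1  | 0  | 1  | 0  | 1
1  | 1  | 0  | 0  | 1  | 0
1  | 1  | 0  | 0  | 0  | 0
1  | 0  | 1  | 1  | 1  | 1
1  | 0  | 1  | 1  | 0  | 0
1  | 0  | 1  | 0  | 1  | 0
1  | 0  | 1  | 0  | 0  | 1
1  | 0  | 0  | 1  | 1  | 1
1  | 0  | 0  | 1  | 0  | 0
1  | 0  | 0  | 0  | 1  | 0
1  | 0  | 0  | 0  | 0  | 1
0  | 1  | 1  | 1  | 1  | 1
0  | 1  | 1  | 1  | 0  | 1
0  | 1  | 1  | 0  | 1  | 1
0  | 1  | 1  | 0  | 0  | 1
0  | 1  | 0  | 1  | 1  | 1
0  | 1  | 0  | 1  | 0  | 1
0  | 1  | 0  | 0  | 1  | 1
0  | 1  | 0  | 0  | 0  | 1
0  | 0  | 1  | 1  | 1  | 1
0  | 0  | 1  | 1  | 0  | 0
0  | 0  | 1  | 0  | 1  | 1
0  | 0  | 1  | 0  | 0  | 0
0  | 0  | 0  | 1  | 1  | 1
0  | 0  | 0  | 1  | 0  | 0
0  | 0  | 0  | 0  | 1  | 1
0  | 0  | 0  | 0  | 0  | 0
The formula is true on 20 of the 32 rows.

20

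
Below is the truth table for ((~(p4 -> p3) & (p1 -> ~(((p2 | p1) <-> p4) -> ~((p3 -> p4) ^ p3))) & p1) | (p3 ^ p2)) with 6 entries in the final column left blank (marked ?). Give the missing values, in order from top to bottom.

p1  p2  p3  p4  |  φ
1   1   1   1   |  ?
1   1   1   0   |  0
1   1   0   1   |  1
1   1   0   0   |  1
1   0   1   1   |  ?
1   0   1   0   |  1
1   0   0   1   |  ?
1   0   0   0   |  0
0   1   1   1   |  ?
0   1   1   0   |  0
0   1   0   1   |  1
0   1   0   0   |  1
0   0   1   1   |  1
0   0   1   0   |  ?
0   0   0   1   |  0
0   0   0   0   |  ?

Row p1=1, p2=1, p3=1, p4=1: (~(p4 -> p3) & (p1 -> ~(((p2 | p1) <-> p4) -> ~((p3 -> p4) ^ p3))) & p1) = 0, (p3 ^ p2) = 0, so the formula = 0.
Row p1=1, p2=0, p3=1, p4=1: (~(p4 -> p3) & (p1 -> ~(((p2 | p1) <-> p4) -> ~((p3 -> p4) ^ p3))) & p1) = 0, (p3 ^ p2) = 1, so the formula = 1.
Row p1=1, p2=0, p3=0, p4=1: (~(p4 -> p3) & (p1 -> ~(((p2 | p1) <-> p4) -> ~((p3 -> p4) ^ p3))) & p1) = 1, (p3 ^ p2) = 0, so the formula = 1.
Row p1=0, p2=1, p3=1, p4=1: (~(p4 -> p3) & (p1 -> ~(((p2 | p1) <-> p4) -> ~((p3 -> p4) ^ p3))) & p1) = 0, (p3 ^ p2) = 0, so the formula = 0.
Row p1=0, p2=0, p3=1, p4=0: (~(p4 -> p3) & (p1 -> ~(((p2 | p1) <-> p4) -> ~((p3 -> p4) ^ p3))) & p1) = 0, (p3 ^ p2) = 1, so the formula = 1.
Row p1=0, p2=0, p3=0, p4=0: (~(p4 -> p3) & (p1 -> ~(((p2 | p1) <-> p4) -> ~((p3 -> p4) ^ p3))) & p1) = 0, (p3 ^ p2) = 0, so the formula = 0.

0, 1, 1, 0, 1, 0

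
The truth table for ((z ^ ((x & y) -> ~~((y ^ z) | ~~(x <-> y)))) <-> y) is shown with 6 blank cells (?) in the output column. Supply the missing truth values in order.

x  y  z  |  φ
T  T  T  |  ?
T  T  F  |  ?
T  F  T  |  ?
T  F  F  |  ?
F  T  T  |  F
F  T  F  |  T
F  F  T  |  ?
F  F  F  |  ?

F, T, T, F, T, F

Row x=T, y=T, z=T: (z ^ ((x & y) -> ~~((y ^ z) | ~~(x <-> y)))) = F, so the formula = F.
Row x=T, y=T, z=F: (z ^ ((x & y) -> ~~((y ^ z) | ~~(x <-> y)))) = T, so the formula = T.
Row x=T, y=F, z=T: (z ^ ((x & y) -> ~~((y ^ z) | ~~(x <-> y)))) = F, so the formula = T.
Row x=T, y=F, z=F: (z ^ ((x & y) -> ~~((y ^ z) | ~~(x <-> y)))) = T, so the formula = F.
Row x=F, y=F, z=T: (z ^ ((x & y) -> ~~((y ^ z) | ~~(x <-> y)))) = F, so the formula = T.
Row x=F, y=F, z=F: (z ^ ((x & y) -> ~~((y ^ z) | ~~(x <-> y)))) = T, so the formula = F.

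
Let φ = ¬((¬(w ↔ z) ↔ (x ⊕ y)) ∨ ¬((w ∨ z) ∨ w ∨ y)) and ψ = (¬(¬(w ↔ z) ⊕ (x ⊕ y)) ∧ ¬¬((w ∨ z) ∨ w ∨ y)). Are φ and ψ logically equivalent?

x | y | z | w | φ | ψ
- | - | - | - | - | -
T | T | T | T | F | T
T | T | T | F | T | F
T | T | F | T | T | F
T | T | F | F | F | T
T | F | T | T | T | F
T | F | T | F | F | T
T | F | F | T | F | T
T | F | F | F | F | F
F | T | T | T | T | F
F | T | T | F | F | T
F | T | F | T | F | T
F | T | F | F | T | F
F | F | T | T | F | T
F | F | T | F | T | F
F | F | F | T | T | F
F | F | F | F | F | F
The columns differ at x=T, y=T, z=T, w=T (φ=F, ψ=T), so they are not equivalent.

not equivalent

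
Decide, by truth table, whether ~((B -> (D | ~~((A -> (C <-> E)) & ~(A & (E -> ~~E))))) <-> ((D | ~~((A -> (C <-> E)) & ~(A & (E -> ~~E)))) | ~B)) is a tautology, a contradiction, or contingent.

A  B  C  D  E  |  φ
1  1  1  1  1  |  0
1  1  1  1  0  |  0
1  1  1  0  1  |  0
1  1  1  0  0  |  0
1  1  0  1  1  |  0
1  1  0  1  0  |  0
1  1  0  0  1  |  0
1  1  0  0  0  |  0
1  0  1  1  1  |  0
1  0  1  1  0  |  0
1  0  1  0  1  |  0
1  0  1  0  0  |  0
1  0  0  1  1  |  0
1  0  0  1  0  |  0
1  0  0  0  1  |  0
1  0  0  0  0  |  0
0  1  1  1  1  |  0
0  1  1  1  0  |  0
0  1  1  0  1  |  0
0  1  1  0  0  |  0
0  1  0  1  1  |  0
0  1  0  1  0  |  0
0  1  0  0  1  |  0
0  1  0  0  0  |  0
0  0  1  1  1  |  0
0  0  1  1  0  |  0
0  0  1  0  1  |  0
0  0  1  0  0  |  0
0  0  0  1  1  |  0
0  0  0  1  0  |  0
0  0  0  0  1  |  0
0  0  0  0  0  |  0
Every row is 0, so the formula is a contradiction.

contradiction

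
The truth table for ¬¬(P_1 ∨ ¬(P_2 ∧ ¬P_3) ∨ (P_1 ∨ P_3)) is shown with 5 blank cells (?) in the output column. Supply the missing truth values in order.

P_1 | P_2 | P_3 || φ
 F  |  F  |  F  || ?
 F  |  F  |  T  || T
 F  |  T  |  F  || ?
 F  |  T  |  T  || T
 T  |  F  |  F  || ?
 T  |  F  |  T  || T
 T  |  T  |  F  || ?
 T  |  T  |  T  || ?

T, F, T, T, T

Row P_1=F, P_2=F, P_3=F: (P_1 ∨ ¬(P_2 ∧ ¬P_3) ∨ (P_1 ∨ P_3)) = T, ¬(P_1 ∨ ¬(P_2 ∧ ¬P_3) ∨ (P_1 ∨ P_3)) = F, so the formula = T.
Row P_1=F, P_2=T, P_3=F: (P_1 ∨ ¬(P_2 ∧ ¬P_3) ∨ (P_1 ∨ P_3)) = F, ¬(P_1 ∨ ¬(P_2 ∧ ¬P_3) ∨ (P_1 ∨ P_3)) = T, so the formula = F.
Row P_1=T, P_2=F, P_3=F: (P_1 ∨ ¬(P_2 ∧ ¬P_3) ∨ (P_1 ∨ P_3)) = T, ¬(P_1 ∨ ¬(P_2 ∧ ¬P_3) ∨ (P_1 ∨ P_3)) = F, so the formula = T.
Row P_1=T, P_2=T, P_3=F: (P_1 ∨ ¬(P_2 ∧ ¬P_3) ∨ (P_1 ∨ P_3)) = T, ¬(P_1 ∨ ¬(P_2 ∧ ¬P_3) ∨ (P_1 ∨ P_3)) = F, so the formula = T.
Row P_1=T, P_2=T, P_3=T: (P_1 ∨ ¬(P_2 ∧ ¬P_3) ∨ (P_1 ∨ P_3)) = T, ¬(P_1 ∨ ¬(P_2 ∧ ¬P_3) ∨ (P_1 ∨ P_3)) = F, so the formula = T.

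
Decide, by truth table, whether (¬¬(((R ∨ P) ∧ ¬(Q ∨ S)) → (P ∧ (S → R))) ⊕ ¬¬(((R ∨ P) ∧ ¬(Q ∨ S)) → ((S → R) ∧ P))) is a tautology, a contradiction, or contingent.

P | Q | R | S | (R ∨ P) | (Q ∨ S) | ¬(Q ∨ S) | ((R ∨ P) ∧ ¬(Q ∨ S)) | (S → R) | (P ∧ (S → R)) | ((S → R) ∧ P) | φ
- | - | - | - | ------- | ------- | -------- | -------------------- | ------- | ------------- | ------------- | -
0 | 0 | 0 | 0 |    0    |    0    |    1     |          0           |    1    |       0       |       0       | 0
0 | 0 | 0 | 1 |    0    |    1    |    0     |          0           |    0    |       0       |       0       | 0
0 | 0 | 1 | 0 |    1    |    0    |    1     |          1           |    1    |       0       |       0       | 0
0 | 0 | 1 | 1 |    1    |    1    |    0     |          0           |    1    |       0       |       0       | 0
0 | 1 | 0 | 0 |    0    |    1    |    0     |          0           |    1    |       0       |       0       | 0
0 | 1 | 0 | 1 |    0    |    1    |    0     |          0           |    0    |       0       |       0       | 0
0 | 1 | 1 | 0 |    1    |    1    |    0     |          0           |    1    |       0       |       0       | 0
0 | 1 | 1 | 1 |    1    |    1    |    0     |          0           |    1    |       0       |       0       | 0
1 | 0 | 0 | 0 |    1    |    0    |    1     |          1           |    1    |       1       |       1       | 0
1 | 0 | 0 | 1 |    1    |    1    |    0     |          0           |    0    |       0       |       0       | 0
1 | 0 | 1 | 0 |    1    |    0    |    1     |          1           |    1    |       1       |       1       | 0
1 | 0 | 1 | 1 |    1    |    1    |    0     |          0           |    1    |       1       |       1       | 0
1 | 1 | 0 | 0 |    1    |    1    |    0     |          0           |    1    |       1       |       1       | 0
1 | 1 | 0 | 1 |    1    |    1    |    0     |          0           |    0    |       0       |       0       | 0
1 | 1 | 1 | 0 |    1    |    1    |    0     |          0           |    1    |       1       |       1       | 0
1 | 1 | 1 | 1 |    1    |    1    |    0     |          0           |    1    |       1       |       1       | 0
Every row is 0, so the formula is a contradiction.

contradiction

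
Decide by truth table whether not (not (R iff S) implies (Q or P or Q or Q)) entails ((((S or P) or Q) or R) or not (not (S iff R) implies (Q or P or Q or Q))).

yes

P  Q  R  S  |  φ  ψ
T  T  T  T  |  F  T
T  T  T  F  |  F  T
T  T  F  T  |  F  T
T  T  F  F  |  F  T
T  F  T  T  |  F  T
T  F  T  F  |  F  T
T  F  F  T  |  F  T
T  F  F  F  |  F  T
F  T  T  T  |  F  T
F  T  T  F  |  F  T
F  T  F  T  |  F  T
F  T  F  F  |  F  T
F  F  T  T  |  F  T
F  F  T  F  |  T  T
F  F  F  T  |  T  T
F  F  F  F  |  F  F
In every row where φ is true, ψ is also true, so φ ⊨ ψ.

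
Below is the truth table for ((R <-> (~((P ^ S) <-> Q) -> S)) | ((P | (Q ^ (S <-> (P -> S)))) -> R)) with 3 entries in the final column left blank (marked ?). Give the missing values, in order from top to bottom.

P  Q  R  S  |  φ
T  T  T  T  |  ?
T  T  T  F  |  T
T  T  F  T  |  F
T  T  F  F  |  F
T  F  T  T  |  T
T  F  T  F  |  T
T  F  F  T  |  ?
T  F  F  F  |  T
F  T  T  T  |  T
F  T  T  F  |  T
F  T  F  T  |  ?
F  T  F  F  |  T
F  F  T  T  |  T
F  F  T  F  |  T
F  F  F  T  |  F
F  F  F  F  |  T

T, F, T

Row P=T, Q=T, R=T, S=T: (R <-> (~((P ^ S) <-> Q) -> S)) = T, ((P | (Q ^ (S <-> (P -> S)))) -> R) = T, so the formula = T.
Row P=T, Q=F, R=F, S=T: (R <-> (~((P ^ S) <-> Q) -> S)) = F, ((P | (Q ^ (S <-> (P -> S)))) -> R) = F, so the formula = F.
Row P=F, Q=T, R=F, S=T: (R <-> (~((P ^ S) <-> Q) -> S)) = F, ((P | (Q ^ (S <-> (P -> S)))) -> R) = T, so the formula = T.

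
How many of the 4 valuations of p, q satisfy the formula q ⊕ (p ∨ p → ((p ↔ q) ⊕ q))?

p | q || (q ⊕ ((p ∨ p) → ((p ↔ q) ⊕ q)))
T | T ||                T               
T | F ||                F               
F | T ||                F               
F | F ||                T               
The formula is true on 2 of the 4 rows.

2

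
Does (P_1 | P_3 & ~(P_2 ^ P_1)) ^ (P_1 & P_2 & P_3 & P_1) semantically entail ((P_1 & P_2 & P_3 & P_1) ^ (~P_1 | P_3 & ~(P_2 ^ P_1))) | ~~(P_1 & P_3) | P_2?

P_1 | P_2 | P_3 | φ | ψ
--- | --- | --- | - | -
 F  |  F  |  F  | F | T
 F  |  F  |  T  | T | T
 F  |  T  |  F  | F | T
 F  |  T  |  T  | F | T
 T  |  F  |  F  | T | F
 T  |  F  |  T  | T | T
 T  |  T  |  F  | T | T
 T  |  T  |  T  | F | T
At P_1=T, P_2=F, P_3=F we have φ true but ψ false, so φ does not entail ψ.

no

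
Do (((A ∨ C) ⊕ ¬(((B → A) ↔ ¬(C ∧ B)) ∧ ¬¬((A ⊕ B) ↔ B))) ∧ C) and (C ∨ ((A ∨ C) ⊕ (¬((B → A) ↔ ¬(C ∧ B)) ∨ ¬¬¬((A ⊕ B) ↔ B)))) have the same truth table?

not equivalent

  A   |   B   |   C   ||   φ   |   ψ  
 True |  True |  True || False |  True
 True |  True | False || False | False
 True | False |  True || False |  True
 True | False | False || False | False
False |  True |  True ||  True |  True
False |  True | False || False |  True
False | False |  True ||  True |  True
False | False | False || False | False
The columns differ at A=True, B=True, C=True (φ=False, ψ=True), so they are not equivalent.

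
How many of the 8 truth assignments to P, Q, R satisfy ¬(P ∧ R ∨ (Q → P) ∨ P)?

P | Q | R | ¬((P ∧ R) ∨ (Q → P) ∨ P)
- | - | - | ------------------------
1 | 1 | 1 |            0            
1 | 1 | 0 |            0            
1 | 0 | 1 |            0            
1 | 0 | 0 |            0            
0 | 1 | 1 |            1            
0 | 1 | 0 |            1            
0 | 0 | 1 |            0            
0 | 0 | 0 |            0            
The formula is true on 2 of the 8 rows.

2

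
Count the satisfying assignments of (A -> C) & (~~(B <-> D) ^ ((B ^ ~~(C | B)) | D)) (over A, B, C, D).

A | B | C | D | φ
- | - | - | - | -
F | F | F | F | T
F | F | F | T | T
F | F | T | F | F
F | F | T | T | T
F | T | F | F | F
F | T | F | T | F
F | T | T | F | F
F | T | T | T | F
T | F | F | F | F
T | F | F | T | F
T | F | T | F | F
T | F | T | T | T
T | T | F | F | F
T | T | F | T | F
T | T | T | F | F
T | T | T | T | F
The formula is true on 4 of the 16 rows.

4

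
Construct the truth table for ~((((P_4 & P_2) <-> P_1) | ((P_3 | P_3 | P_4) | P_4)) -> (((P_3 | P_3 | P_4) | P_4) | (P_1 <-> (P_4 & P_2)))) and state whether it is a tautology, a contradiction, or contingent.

P_1 | P_2 | P_3 | P_4 | φ
--- | --- | --- | --- | -
 1  |  1  |  1  |  1  | 0
 1  |  1  |  1  |  0  | 0
 1  |  1  |  0  |  1  | 0
 1  |  1  |  0  |  0  | 0
 1  |  0  |  1  |  1  | 0
 1  |  0  |  1  |  0  | 0
 1  |  0  |  0  |  1  | 0
 1  |  0  |  0  |  0  | 0
 0  |  1  |  1  |  1  | 0
 0  |  1  |  1  |  0  | 0
 0  |  1  |  0  |  1  | 0
 0  |  1  |  0  |  0  | 0
 0  |  0  |  1  |  1  | 0
 0  |  0  |  1  |  0  | 0
 0  |  0  |  0  |  1  | 0
 0  |  0  |  0  |  0  | 0
Every row is 0, so the formula is a contradiction.

contradiction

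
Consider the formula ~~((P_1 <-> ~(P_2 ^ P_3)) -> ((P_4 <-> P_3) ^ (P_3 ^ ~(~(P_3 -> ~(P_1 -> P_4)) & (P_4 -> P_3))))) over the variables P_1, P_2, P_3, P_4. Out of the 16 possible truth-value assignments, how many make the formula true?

P_1  P_2  P_3  P_4  |  (P_2 ^ P_3)  ~(P_2 ^ P_3)  (P_1 <-> ~(P_2 ^ P_3))  (P_4 <-> P_3)  (P_1 -> P_4)  ~(P_1 -> P_4)  (P_3 -> ~(P_1 -> P_4))  ~(P_3 -> ~(P_1 -> P_4))  (P_4 -> P_3)  φ
 T    T    T    T   |       F            T                  T                   T             T              F                  F                        T                  T        F
 T    T    T    F   |       F            T                  T                   F             F              T                  T                        F                  T        F
 T    T    F    T   |       T            F                  F                   F             T              F                  T                        F                  F        T
 T    T    F    F   |       T            F                  F                   T             F              T                  T                        F                  T        T
 T    F    T    T   |       T            F                  F                   T             T              F                  F                        T                  T        T
 T    F    T    F   |       T            F                  F                   F             F              T                  T                        F                  T        T
 T    F    F    T   |       F            T                  T                   F             T              F                  T                        F                  F        T
 T    F    F    F   |       F            T                  T                   T             F              T                  T                        F                  T        F
 F    T    T    T   |       F            T                  F                   T             T              F                  F                        T                  T        T
 F    T    T    F   |       F            T                  F                   F             T              F                  F                        T                  T        T
 F    T    F    T   |       T            F                  T                   F             T              F                  T                        F                  F        T
 F    T    F    F   |       T            F                  T                   T             T              F                  T                        F                  T        F
 F    F    T    T   |       T            F                  T                   T             T              F                  F                        T                  T        F
 F    F    T    F   |       T            F                  T                   F             T              F                  F                        T                  T        T
 F    F    F    T   |       F            T                  F                   F             T              F                  T                        F                  F        T
 F    F    F    F   |       F            T                  F                   T             T              F                  T                        F                  T        T
The formula is true on 11 of the 16 rows.

11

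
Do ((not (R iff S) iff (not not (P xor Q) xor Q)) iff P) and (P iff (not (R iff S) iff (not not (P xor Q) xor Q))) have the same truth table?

  P      Q      R      S    |    φ      ψ  
False  False  False  False  |  False  False
False  False  False   True  |   True   True
False  False   True  False  |   True   True
False  False   True   True  |  False  False
False   True  False  False  |  False  False
False   True  False   True  |   True   True
False   True   True  False  |   True   True
False   True   True   True  |  False  False
 True  False  False  False  |  False  False
 True  False  False   True  |   True   True
 True  False   True  False  |   True   True
 True  False   True   True  |  False  False
 True   True  False  False  |  False  False
 True   True  False   True  |   True   True
 True   True   True  False  |   True   True
 True   True   True   True  |  False  False
The columns for φ and ψ agree on every row, so they are logically equivalent.

equivalent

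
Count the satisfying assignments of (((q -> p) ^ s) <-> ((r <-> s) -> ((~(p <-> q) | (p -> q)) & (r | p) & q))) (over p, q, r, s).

p  q  r  s  |  φ
F  F  F  F  |  F
F  F  F  T  |  F
F  F  T  F  |  T
F  F  T  T  |  T
F  T  F  F  |  T
F  T  F  T  |  T
F  T  T  F  |  F
F  T  T  T  |  T
T  F  F  F  |  F
T  F  F  T  |  F
T  F  T  F  |  T
T  F  T  T  |  T
T  T  F  F  |  T
T  T  F  T  |  F
T  T  T  F  |  T
T  T  T  T  |  F
The formula is true on 9 of the 16 rows.

9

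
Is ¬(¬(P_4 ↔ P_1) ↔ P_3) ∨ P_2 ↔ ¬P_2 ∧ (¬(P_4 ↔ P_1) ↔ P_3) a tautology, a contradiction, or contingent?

P_1  P_2  P_3  P_4  |  φ
 1    1    1    1   |  0
 1    1    1    0   |  0
 1    1    0    1   |  0
 1    1    0    0   |  0
 1    0    1    1   |  0
 1    0    1    0   |  0
 1    0    0    1   |  0
 1    0    0    0   |  0
 0    1    1    1   |  0
 0    1    1    0   |  0
 0    1    0    1   |  0
 0    1    0    0   |  0
 0    0    1    1   |  0
 0    0    1    0   |  0
 0    0    0    1   |  0
 0    0    0    0   |  0
Every row is 0, so the formula is a contradiction.

contradiction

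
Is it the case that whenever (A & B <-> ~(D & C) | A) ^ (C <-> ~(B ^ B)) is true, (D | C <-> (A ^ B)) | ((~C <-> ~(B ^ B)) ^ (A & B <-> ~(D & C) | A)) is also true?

no

A | B | C | D || φ | ψ
F | F | F | F || F | T
F | F | F | T || F | T
F | F | T | F || T | F
F | F | T | T || F | T
F | T | F | F || F | T
F | T | F | T || F | T
F | T | T | F || T | T
F | T | T | T || F | T
T | F | F | F || F | T
T | F | F | T || F | T
T | F | T | F || T | T
T | F | T | T || T | T
T | T | F | F || T | T
T | T | F | T || T | F
T | T | T | F || F | T
T | T | T | T || F | T
At A=F, B=F, C=T, D=F we have φ true but ψ false, so φ does not entail ψ.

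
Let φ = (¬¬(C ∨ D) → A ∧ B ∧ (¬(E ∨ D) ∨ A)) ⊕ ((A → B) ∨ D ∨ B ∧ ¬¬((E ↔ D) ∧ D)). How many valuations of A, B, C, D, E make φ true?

A | B | C | D | E | φ
- | - | - | - | - | -
0 | 0 | 0 | 0 | 0 | 0
0 | 0 | 0 | 0 | 1 | 0
0 | 0 | 0 | 1 | 0 | 1
0 | 0 | 0 | 1 | 1 | 1
0 | 0 | 1 | 0 | 0 | 1
0 | 0 | 1 | 0 | 1 | 1
0 | 0 | 1 | 1 | 0 | 1
0 | 0 | 1 | 1 | 1 | 1
0 | 1 | 0 | 0 | 0 | 0
0 | 1 | 0 | 0 | 1 | 0
0 | 1 | 0 | 1 | 0 | 1
0 | 1 | 0 | 1 | 1 | 1
0 | 1 | 1 | 0 | 0 | 1
0 | 1 | 1 | 0 | 1 | 1
0 | 1 | 1 | 1 | 0 | 1
0 | 1 | 1 | 1 | 1 | 1
1 | 0 | 0 | 0 | 0 | 1
1 | 0 | 0 | 0 | 1 | 1
1 | 0 | 0 | 1 | 0 | 1
1 | 0 | 0 | 1 | 1 | 1
1 | 0 | 1 | 0 | 0 | 0
1 | 0 | 1 | 0 | 1 | 0
1 | 0 | 1 | 1 | 0 | 1
1 | 0 | 1 | 1 | 1 | 1
1 | 1 | 0 | 0 | 0 | 0
1 | 1 | 0 | 0 | 1 | 0
1 | 1 | 0 | 1 | 0 | 0
1 | 1 | 0 | 1 | 1 | 0
1 | 1 | 1 | 0 | 0 | 0
1 | 1 | 1 | 0 | 1 | 0
1 | 1 | 1 | 1 | 0 | 0
1 | 1 | 1 | 1 | 1 | 0
The formula is true on 18 of the 32 rows.

18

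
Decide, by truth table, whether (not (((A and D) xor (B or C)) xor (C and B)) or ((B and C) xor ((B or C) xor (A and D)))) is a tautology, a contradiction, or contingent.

tautology

A | B | C | D || (A and D) | (B or C) | ((A and D) xor (B or C)) | (C and B) | (B and C) | ((B or C) xor (A and D)) | φ
F | F | F | F ||     F     |    F     |            F             |     F     |     F     |            F             | T
F | F | F | T ||     F     |    F     |            F             |     F     |     F     |            F             | T
F | F | T | F ||     F     |    T     |            T             |     F     |     F     |            T             | T
F | F | T | T ||     F     |    T     |            T             |     F     |     F     |            T             | T
F | T | F | F ||     F     |    T     |            T             |     F     |     F     |            T             | T
F | T | F | T ||     F     |    T     |            T             |     F     |     F     |            T             | T
F | T | T | F ||     F     |    T     |            T             |     T     |     T     |            T             | T
F | T | T | T ||     F     |    T     |            T             |     T     |     T     |            T             | T
T | F | F | F ||     F     |    F     |            F             |     F     |     F     |            F             | T
T | F | F | T ||     T     |    F     |            T             |     F     |     F     |            T             | T
T | F | T | F ||     F     |    T     |            T             |     F     |     F     |            T             | T
T | F | T | T ||     T     |    T     |            F             |     F     |     F     |            F             | T
T | T | F | F ||     F     |    T     |            T             |     F     |     F     |            T             | T
T | T | F | T ||     T     |    T     |            F             |     F     |     F     |            F             | T
T | T | T | F ||     F     |    T     |            T             |     T     |     T     |            T             | T
T | T | T | T ||     T     |    T     |            F             |     T     |     T     |            F             | T
Every row is T, so the formula is a tautology.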